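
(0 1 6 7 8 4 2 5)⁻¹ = (0 5 2 4 8 7 6 1)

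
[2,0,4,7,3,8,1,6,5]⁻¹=[1,6,0,4,2,8,7,3,5]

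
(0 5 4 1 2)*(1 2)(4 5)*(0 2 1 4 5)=(0 5)(1 4)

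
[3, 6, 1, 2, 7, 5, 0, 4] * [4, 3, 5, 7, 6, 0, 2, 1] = [7, 2, 3, 5, 1, 0, 4, 6]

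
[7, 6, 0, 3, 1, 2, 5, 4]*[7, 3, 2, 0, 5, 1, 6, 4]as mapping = [0→4, 1→6, 2→7, 3→0, 4→3, 5→2, 6→1, 7→5]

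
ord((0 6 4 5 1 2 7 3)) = 8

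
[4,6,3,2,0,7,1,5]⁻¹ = [4,6,3,2,0,7,1,5]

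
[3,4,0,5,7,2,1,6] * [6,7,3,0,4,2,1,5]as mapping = [0→0,1→4,2→6,3→2,4→5,5→3,6→7,7→1]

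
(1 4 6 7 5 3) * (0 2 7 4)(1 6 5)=(0 2 7 1)(3 6 4 5)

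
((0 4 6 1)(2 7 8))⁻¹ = (0 1 6 4)(2 8 7)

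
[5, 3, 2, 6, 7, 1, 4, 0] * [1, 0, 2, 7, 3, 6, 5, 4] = [6, 7, 2, 5, 4, 0, 3, 1]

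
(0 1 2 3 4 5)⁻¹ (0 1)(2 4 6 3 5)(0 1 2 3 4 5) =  (0 3 5 6 4)(1 2)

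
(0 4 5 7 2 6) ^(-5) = (0 4 5 7 2 6) 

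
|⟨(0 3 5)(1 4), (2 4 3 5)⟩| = 720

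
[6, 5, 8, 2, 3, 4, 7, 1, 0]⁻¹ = [8, 7, 3, 4, 5, 1, 0, 6, 2]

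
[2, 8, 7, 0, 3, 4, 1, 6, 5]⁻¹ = [3, 6, 0, 4, 5, 8, 7, 2, 1]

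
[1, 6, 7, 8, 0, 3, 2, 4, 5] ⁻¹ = [4, 0, 6, 5, 7, 8, 1, 2, 3] 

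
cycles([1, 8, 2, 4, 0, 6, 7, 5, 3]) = (0 1 8 3 4)(5 6 7)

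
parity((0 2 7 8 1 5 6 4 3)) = even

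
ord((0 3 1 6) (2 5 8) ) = 12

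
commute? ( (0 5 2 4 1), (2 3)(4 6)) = no: (0 5 2 4 1) * (2 3)(4 6) = (0 5 3 2 6 4 1), (2 3)(4 6) * (0 5 2 4 1) = (0 5 2 3 4 6 1)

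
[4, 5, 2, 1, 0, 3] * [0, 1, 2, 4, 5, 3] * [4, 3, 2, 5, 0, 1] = [1, 5, 2, 3, 4, 0]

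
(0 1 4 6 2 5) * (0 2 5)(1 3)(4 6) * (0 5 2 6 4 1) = (0 3)(1 4)(2 5 6)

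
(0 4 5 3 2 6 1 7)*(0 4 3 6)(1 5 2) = (0 3 1 7 4 2)(5 6)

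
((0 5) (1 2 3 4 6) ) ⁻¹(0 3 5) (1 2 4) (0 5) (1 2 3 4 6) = (0 5 4) (2 3 6) 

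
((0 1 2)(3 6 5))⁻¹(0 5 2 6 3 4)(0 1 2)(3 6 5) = (0 5 6 4 1 3)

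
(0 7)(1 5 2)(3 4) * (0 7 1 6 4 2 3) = (0 1 5 3 2 6 4)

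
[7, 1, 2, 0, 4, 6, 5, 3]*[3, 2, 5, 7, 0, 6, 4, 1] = [1, 2, 5, 3, 0, 4, 6, 7]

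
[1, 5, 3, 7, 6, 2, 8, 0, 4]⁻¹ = [7, 0, 5, 2, 8, 1, 4, 3, 6]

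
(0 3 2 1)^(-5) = (0 1 2 3)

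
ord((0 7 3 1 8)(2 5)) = 10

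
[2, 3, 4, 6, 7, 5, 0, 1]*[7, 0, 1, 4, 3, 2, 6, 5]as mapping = [0→1, 1→4, 2→3, 3→6, 4→5, 5→2, 6→7, 7→0]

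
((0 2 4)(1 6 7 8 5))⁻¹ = (0 4 2)(1 5 8 7 6)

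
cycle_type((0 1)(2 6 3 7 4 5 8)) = 2.7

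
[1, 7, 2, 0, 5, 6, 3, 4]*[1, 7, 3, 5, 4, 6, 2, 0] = [7, 0, 3, 1, 6, 2, 5, 4]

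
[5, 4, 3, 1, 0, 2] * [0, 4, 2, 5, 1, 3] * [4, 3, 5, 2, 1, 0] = [2, 3, 0, 1, 4, 5]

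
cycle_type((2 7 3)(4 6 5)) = 3^2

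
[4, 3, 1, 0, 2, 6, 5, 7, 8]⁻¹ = [3, 2, 4, 1, 0, 6, 5, 7, 8]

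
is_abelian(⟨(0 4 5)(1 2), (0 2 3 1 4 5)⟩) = no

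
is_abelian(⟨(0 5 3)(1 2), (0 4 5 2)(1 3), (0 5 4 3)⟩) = no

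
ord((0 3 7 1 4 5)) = 6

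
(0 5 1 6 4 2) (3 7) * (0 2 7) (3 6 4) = (0 5 1 4 7 6 3) 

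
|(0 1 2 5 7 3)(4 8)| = 6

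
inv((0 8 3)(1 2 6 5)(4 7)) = (0 3 8)(1 5 6 2)(4 7)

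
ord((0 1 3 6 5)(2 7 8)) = 15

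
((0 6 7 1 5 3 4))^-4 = (0 1 4 7 3 6 5)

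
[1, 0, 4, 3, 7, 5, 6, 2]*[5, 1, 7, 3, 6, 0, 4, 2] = [1, 5, 6, 3, 2, 0, 4, 7]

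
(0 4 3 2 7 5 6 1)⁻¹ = (0 1 6 5 7 2 3 4)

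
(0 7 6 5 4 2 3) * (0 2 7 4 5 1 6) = (0 4 7)(1 6)(2 3)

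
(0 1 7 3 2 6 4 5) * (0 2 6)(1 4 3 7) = (0 4 5 2)(3 6)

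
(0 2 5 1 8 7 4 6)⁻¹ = (0 6 4 7 8 1 5 2)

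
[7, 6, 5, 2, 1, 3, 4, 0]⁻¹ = [7, 4, 3, 5, 6, 2, 1, 0]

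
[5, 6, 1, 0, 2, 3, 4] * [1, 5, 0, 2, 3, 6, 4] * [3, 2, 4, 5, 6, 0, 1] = [1, 6, 0, 2, 3, 4, 5]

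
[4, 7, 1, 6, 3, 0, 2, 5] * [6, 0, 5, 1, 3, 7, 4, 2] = [3, 2, 0, 4, 1, 6, 5, 7]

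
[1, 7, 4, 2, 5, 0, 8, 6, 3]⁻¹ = [5, 0, 3, 8, 2, 4, 7, 1, 6]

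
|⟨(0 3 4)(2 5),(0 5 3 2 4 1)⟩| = 72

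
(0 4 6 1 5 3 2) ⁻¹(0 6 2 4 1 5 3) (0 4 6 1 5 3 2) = (0 6 5 3 2 4 1) 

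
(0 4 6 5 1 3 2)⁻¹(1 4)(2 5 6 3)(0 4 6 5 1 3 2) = (0 1 5 2)(3 6)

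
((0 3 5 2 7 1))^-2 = (0 7 5)(1 2 3)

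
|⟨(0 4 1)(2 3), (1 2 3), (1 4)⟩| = 120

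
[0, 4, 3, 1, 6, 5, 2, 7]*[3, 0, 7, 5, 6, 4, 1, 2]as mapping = [0→3, 1→6, 2→5, 3→0, 4→1, 5→4, 6→7, 7→2]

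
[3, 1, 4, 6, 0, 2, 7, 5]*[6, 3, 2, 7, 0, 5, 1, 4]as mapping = [0→7, 1→3, 2→0, 3→1, 4→6, 5→2, 6→4, 7→5]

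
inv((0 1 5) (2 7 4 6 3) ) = (0 5 1) (2 3 6 4 7) 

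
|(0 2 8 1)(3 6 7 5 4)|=20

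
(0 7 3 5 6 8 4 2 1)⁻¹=(0 1 2 4 8 6 5 3 7)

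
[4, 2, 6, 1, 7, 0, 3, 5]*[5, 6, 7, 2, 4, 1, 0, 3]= [4, 7, 0, 6, 3, 5, 2, 1]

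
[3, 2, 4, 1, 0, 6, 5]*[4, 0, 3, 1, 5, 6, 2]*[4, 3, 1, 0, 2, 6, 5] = [3, 0, 6, 4, 2, 1, 5]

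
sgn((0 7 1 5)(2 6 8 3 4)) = -1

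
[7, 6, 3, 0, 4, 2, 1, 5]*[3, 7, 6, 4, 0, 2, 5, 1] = [1, 5, 4, 3, 0, 6, 7, 2]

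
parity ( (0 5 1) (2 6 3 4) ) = odd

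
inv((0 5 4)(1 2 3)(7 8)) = (0 4 5)(1 3 2)(7 8)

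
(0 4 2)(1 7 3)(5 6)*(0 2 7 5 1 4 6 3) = (0 6 1 5 3 4 7)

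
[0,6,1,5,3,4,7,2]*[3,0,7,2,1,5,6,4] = [3,6,0,5,2,1,4,7]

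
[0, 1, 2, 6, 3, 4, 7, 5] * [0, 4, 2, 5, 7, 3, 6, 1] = [0, 4, 2, 6, 5, 7, 1, 3]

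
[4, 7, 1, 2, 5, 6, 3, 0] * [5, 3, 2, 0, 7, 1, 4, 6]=[7, 6, 3, 2, 1, 4, 0, 5]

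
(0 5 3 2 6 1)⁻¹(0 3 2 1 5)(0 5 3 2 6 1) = (0 3 5 2 6)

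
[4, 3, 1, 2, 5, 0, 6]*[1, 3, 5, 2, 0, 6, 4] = [0, 2, 3, 5, 6, 1, 4]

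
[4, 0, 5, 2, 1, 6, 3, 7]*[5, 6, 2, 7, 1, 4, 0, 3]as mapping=[0→1, 1→5, 2→4, 3→2, 4→6, 5→0, 6→7, 7→3]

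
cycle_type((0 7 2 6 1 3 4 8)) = 8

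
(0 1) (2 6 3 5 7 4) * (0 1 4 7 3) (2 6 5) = (0 4 6) (2 5 3) 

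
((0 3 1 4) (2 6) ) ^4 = () 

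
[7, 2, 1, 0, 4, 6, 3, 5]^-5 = [0, 2, 1, 3, 4, 5, 6, 7]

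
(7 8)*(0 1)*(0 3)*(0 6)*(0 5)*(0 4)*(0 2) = (0 1 3 6 5 4 2)(7 8)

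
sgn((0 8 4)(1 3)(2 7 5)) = -1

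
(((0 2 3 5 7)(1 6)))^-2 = (0 5 2 7 3)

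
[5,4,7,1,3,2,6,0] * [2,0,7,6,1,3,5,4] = [3,1,4,0,6,7,5,2]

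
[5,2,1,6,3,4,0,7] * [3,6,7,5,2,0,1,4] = [0,7,6,1,5,2,3,4]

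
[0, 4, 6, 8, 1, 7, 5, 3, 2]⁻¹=[0, 4, 8, 7, 1, 6, 2, 5, 3]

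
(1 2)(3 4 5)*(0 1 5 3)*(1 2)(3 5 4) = (0 2 4 5)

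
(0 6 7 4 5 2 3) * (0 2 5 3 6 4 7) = (0 4 3 2 6)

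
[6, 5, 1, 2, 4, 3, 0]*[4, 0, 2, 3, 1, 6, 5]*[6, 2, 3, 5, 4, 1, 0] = [1, 0, 6, 3, 2, 5, 4]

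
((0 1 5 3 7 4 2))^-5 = (0 5 7 2 1 3 4)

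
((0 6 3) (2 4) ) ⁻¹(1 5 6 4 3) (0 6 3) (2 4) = (0 1 5 3 2) 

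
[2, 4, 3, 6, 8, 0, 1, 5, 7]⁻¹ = [5, 6, 0, 2, 1, 7, 3, 8, 4]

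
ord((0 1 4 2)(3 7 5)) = 12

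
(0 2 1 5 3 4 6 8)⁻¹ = (0 8 6 4 3 5 1 2)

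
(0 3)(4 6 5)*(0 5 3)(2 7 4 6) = (2 7 4)(3 5 6)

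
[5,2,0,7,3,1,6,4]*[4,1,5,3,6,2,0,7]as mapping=[0→2,1→5,2→4,3→7,4→3,5→1,6→0,7→6]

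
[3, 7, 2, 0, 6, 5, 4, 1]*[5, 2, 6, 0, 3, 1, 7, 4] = [0, 4, 6, 5, 7, 1, 3, 2]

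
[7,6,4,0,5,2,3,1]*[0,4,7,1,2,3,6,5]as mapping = [0→5,1→6,2→2,3→0,4→3,5→7,6→1,7→4]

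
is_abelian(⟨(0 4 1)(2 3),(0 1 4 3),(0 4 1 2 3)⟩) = no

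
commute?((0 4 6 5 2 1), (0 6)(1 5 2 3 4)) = no:(0 4 6 5 2 1) * (0 6)(1 5 2 3 4) = (0 1 6 2 5 3 4), (0 6)(1 5 2 3 4) * (0 4 6 5 2 1) = (0 5 1 2 3 6 4)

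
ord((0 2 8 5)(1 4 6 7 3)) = 20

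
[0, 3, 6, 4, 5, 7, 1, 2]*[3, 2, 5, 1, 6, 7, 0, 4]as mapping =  [0→3, 1→1, 2→0, 3→6, 4→7, 5→4, 6→2, 7→5]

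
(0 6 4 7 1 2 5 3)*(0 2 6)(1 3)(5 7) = (1 6 4 5)(2 7 3)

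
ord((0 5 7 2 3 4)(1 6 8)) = 6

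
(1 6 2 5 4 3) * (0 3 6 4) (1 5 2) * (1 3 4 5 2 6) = (0 4 1 5) (2 6 3) 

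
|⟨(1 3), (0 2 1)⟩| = 24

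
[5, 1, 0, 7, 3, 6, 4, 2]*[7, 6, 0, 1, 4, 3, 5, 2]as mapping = [0→3, 1→6, 2→7, 3→2, 4→1, 5→5, 6→4, 7→0]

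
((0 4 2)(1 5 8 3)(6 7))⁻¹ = (0 2 4)(1 3 8 5)(6 7)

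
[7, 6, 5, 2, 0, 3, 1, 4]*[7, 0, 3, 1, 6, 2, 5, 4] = [4, 5, 2, 3, 7, 1, 0, 6]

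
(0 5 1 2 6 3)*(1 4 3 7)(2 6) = (0 5 4 3)(1 6 7)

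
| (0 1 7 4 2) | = 5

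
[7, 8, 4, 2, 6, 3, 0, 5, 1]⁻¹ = [6, 8, 3, 5, 2, 7, 4, 0, 1]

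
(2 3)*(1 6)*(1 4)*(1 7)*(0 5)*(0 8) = (0 5 8)(1 6 4 7)(2 3)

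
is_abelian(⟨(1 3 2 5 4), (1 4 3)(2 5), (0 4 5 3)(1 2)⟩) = no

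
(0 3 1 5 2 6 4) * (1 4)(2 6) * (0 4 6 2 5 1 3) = (2 5)(3 6)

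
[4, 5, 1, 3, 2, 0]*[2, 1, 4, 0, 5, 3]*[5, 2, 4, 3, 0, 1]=[1, 3, 2, 5, 0, 4]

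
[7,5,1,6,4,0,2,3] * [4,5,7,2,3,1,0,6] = [6,1,5,0,3,4,7,2]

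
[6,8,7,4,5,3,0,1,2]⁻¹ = [6,7,8,5,3,4,0,2,1]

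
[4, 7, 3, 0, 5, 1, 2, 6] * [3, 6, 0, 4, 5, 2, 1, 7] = [5, 7, 4, 3, 2, 6, 0, 1]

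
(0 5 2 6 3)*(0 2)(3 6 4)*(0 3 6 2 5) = (2 4 6)(3 5)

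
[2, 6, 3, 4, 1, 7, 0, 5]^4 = [1, 3, 6, 0, 2, 5, 4, 7]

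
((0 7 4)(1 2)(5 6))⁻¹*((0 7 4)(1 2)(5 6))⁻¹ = (0 7 4)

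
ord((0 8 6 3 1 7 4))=7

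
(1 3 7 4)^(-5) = (1 4 7 3)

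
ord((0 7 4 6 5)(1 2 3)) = 15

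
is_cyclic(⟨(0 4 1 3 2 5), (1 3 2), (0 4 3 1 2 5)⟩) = no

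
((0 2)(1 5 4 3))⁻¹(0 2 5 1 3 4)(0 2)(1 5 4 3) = (0 4 5 1 3 2)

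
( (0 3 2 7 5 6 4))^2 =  (0 2 5 4 3 7 6)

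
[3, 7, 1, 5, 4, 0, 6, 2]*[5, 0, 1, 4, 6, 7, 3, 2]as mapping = [0→4, 1→2, 2→0, 3→7, 4→6, 5→5, 6→3, 7→1]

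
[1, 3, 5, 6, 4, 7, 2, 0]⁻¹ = [7, 0, 6, 1, 4, 2, 3, 5]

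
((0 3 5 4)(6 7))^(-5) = (0 4 5 3)(6 7)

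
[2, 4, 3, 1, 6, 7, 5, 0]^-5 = [1, 5, 4, 6, 7, 2, 0, 3]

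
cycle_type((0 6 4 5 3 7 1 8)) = 8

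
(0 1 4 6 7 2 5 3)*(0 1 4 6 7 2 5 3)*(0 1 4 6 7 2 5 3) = (0 6 5 1 7 3 4 2)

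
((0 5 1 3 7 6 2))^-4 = (0 3 2 1 6 5 7)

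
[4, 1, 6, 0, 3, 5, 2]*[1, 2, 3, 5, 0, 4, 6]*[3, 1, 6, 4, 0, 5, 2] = [3, 6, 2, 1, 5, 0, 4] 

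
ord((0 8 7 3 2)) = 5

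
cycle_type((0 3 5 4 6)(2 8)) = 2.5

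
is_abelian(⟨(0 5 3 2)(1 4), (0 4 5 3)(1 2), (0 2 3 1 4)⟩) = no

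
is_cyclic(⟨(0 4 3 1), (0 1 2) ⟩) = no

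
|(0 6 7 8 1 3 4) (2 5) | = 14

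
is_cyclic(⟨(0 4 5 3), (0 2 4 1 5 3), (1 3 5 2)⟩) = no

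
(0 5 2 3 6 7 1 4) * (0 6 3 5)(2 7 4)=(1 2 5 7)(4 6)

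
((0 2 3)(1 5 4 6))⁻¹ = (0 3 2)(1 6 4 5)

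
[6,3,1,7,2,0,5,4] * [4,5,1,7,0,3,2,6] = [2,7,5,6,1,4,3,0] 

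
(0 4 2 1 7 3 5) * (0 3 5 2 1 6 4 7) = (0 7 5 3 2 6 4 1)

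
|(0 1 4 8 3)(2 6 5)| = 15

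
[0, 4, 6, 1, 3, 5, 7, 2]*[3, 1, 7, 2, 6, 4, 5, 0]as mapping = [0→3, 1→6, 2→5, 3→1, 4→2, 5→4, 6→0, 7→7]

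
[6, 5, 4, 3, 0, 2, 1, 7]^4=[2, 0, 1, 3, 5, 6, 4, 7]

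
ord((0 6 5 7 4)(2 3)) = 10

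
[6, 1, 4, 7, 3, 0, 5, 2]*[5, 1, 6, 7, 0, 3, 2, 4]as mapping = [0→2, 1→1, 2→0, 3→4, 4→7, 5→5, 6→3, 7→6]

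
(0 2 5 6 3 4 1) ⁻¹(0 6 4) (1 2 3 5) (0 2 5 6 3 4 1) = (0 5 4 6) (1 2 3) 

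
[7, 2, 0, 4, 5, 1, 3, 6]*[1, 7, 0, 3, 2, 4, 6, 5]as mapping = [0→5, 1→0, 2→1, 3→2, 4→4, 5→7, 6→3, 7→6]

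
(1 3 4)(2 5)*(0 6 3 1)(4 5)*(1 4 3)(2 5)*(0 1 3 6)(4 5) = (1 5 4)(2 6 3)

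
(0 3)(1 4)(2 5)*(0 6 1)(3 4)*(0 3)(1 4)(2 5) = (0 1)(3 6 4)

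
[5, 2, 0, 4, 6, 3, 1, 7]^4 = [6, 3, 4, 2, 0, 1, 5, 7]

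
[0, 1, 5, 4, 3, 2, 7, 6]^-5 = [0, 1, 5, 4, 3, 2, 7, 6]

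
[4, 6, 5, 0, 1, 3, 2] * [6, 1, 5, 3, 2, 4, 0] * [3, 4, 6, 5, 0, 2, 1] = [6, 3, 0, 1, 4, 5, 2]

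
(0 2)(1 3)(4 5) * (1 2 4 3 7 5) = (0 4 1 7 5 3 2)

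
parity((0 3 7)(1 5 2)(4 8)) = odd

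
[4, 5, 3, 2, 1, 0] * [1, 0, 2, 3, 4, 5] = [4, 5, 3, 2, 0, 1]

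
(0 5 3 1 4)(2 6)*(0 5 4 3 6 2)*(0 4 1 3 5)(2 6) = (0 1 5 2 6 4)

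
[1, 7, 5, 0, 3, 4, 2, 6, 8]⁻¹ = [3, 0, 6, 4, 5, 2, 7, 1, 8]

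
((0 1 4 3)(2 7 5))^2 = (0 4)(1 3)(2 5 7)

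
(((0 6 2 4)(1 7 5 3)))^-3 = (0 6 2 4)(1 7 5 3)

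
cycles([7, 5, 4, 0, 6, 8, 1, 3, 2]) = (0 7 3)(1 5 8 2 4 6)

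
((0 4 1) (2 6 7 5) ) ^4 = (0 4 1) 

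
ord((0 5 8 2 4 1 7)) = 7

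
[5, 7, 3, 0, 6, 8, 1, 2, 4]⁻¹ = [3, 6, 7, 2, 8, 0, 4, 1, 5]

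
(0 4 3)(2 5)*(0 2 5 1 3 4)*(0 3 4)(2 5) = (0 3 5 2 1 4)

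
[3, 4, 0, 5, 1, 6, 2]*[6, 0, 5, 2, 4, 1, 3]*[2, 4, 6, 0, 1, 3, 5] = [6, 1, 5, 4, 2, 0, 3]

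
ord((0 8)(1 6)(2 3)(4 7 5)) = 6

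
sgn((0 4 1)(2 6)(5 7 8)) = -1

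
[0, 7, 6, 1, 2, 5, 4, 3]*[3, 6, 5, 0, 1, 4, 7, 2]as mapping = [0→3, 1→2, 2→7, 3→6, 4→5, 5→4, 6→1, 7→0]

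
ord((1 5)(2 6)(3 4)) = 2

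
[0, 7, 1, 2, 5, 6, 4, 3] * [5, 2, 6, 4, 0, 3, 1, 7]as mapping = [0→5, 1→7, 2→2, 3→6, 4→3, 5→1, 6→0, 7→4]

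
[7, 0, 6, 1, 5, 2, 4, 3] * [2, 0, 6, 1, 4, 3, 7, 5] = [5, 2, 7, 0, 3, 6, 4, 1]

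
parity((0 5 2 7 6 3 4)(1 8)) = odd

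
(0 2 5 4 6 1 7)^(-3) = (0 6 2 1 5 7 4)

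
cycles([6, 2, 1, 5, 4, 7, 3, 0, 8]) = (0 6 3 5 7)(1 2)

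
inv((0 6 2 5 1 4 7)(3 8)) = (0 7 4 1 5 2 6)(3 8)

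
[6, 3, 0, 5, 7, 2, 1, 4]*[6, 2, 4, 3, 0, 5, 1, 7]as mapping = [0→1, 1→3, 2→6, 3→5, 4→7, 5→4, 6→2, 7→0]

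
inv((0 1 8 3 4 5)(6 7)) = (0 5 4 3 8 1)(6 7)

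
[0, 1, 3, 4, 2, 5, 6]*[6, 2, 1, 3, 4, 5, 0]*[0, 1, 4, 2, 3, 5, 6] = [6, 4, 2, 3, 1, 5, 0]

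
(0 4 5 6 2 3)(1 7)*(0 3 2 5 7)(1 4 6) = (0 6 5 1)(4 7)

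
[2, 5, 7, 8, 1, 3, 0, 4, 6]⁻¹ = [6, 4, 0, 5, 7, 1, 8, 2, 3]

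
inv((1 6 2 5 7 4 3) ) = (1 3 4 7 5 2 6) 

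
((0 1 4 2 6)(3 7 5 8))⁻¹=(0 6 2 4 1)(3 8 5 7)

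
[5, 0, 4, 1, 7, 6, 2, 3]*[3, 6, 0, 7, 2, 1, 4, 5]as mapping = [0→1, 1→3, 2→2, 3→6, 4→5, 5→4, 6→0, 7→7]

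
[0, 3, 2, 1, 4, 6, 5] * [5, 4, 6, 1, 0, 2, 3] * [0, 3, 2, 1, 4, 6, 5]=[6, 3, 5, 4, 0, 1, 2]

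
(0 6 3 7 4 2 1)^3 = (0 7 1 3 2 6 4)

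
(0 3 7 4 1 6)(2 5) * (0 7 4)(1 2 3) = (0 1 6 7)(2 5 3 4)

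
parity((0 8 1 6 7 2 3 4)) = odd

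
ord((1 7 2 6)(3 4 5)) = 12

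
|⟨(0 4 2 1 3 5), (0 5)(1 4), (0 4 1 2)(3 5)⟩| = 720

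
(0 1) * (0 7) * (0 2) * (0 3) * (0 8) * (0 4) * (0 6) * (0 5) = (0 1 7 2 3 8 4 6 5) 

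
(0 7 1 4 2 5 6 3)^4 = (0 2)(1 6)(3 4)(5 7)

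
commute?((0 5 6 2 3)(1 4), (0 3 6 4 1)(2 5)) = no:(0 5 6 2 3)(1 4)*(0 3 6 4 1)(2 5) = (0 2 6 5 4), (0 3 6 4 1)(2 5)*(0 5 6 2 3)(1 4) = (1 5 3 2 6)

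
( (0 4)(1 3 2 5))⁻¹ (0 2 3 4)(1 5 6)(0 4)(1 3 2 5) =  (0 4 5 2)(1 6 3)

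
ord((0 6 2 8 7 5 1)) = 7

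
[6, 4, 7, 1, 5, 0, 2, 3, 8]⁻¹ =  [5, 3, 6, 7, 1, 4, 0, 2, 8]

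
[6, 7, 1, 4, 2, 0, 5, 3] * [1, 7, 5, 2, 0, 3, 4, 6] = [4, 6, 7, 0, 5, 1, 3, 2]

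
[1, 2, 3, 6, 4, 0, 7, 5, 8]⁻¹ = [5, 0, 1, 2, 4, 7, 3, 6, 8]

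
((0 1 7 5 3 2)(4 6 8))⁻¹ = (0 2 3 5 7 1)(4 8 6)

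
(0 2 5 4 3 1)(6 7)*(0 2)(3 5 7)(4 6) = (1 2 7 4 5 6 3)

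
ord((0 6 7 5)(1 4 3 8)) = 4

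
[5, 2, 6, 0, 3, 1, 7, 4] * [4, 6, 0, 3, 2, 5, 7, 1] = [5, 0, 7, 4, 3, 6, 1, 2]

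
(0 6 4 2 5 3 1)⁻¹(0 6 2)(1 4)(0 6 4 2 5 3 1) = (0 2)(4 5 6)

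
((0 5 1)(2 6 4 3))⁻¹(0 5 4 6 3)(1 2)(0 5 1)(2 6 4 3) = (0 6)(1 3 4 2 5)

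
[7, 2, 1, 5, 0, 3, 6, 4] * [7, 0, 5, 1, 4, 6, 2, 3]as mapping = [0→3, 1→5, 2→0, 3→6, 4→7, 5→1, 6→2, 7→4]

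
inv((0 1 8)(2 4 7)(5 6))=(0 8 1)(2 7 4)(5 6)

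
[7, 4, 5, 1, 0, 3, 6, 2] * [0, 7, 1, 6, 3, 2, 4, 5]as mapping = [0→5, 1→3, 2→2, 3→7, 4→0, 5→6, 6→4, 7→1]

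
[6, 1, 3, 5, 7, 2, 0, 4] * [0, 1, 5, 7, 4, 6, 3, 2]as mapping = [0→3, 1→1, 2→7, 3→6, 4→2, 5→5, 6→0, 7→4]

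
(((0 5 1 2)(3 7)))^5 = (0 5 1 2)(3 7)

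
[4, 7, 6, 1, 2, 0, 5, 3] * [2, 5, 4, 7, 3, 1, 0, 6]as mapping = [0→3, 1→6, 2→0, 3→5, 4→4, 5→2, 6→1, 7→7]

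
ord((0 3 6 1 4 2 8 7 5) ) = 9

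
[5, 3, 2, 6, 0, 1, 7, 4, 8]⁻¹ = [4, 5, 2, 1, 7, 0, 3, 6, 8]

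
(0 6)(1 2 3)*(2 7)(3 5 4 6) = (0 3 1 7 2 5 4 6)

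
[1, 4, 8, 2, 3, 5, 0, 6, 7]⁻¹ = [6, 0, 3, 4, 1, 5, 7, 8, 2]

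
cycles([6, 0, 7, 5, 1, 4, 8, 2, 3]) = (0 6 8 3 5 4 1)(2 7)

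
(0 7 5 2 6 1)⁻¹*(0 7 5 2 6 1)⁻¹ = (0 6 5)(1 2 7)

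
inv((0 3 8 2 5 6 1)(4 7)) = (0 1 6 5 2 8 3)(4 7)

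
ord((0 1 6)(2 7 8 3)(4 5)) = 12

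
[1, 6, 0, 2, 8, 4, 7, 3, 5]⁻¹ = [2, 0, 3, 7, 5, 8, 1, 6, 4]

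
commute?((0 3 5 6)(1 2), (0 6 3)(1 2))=no:(0 3 5 6)(1 2)*(0 6 3)(1 2)=(3 5), (0 6 3)(1 2)*(0 3 5 6)(1 2)=(5 6)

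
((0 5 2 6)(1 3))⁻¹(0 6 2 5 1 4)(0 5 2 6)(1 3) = (0 6 2 3 4 5)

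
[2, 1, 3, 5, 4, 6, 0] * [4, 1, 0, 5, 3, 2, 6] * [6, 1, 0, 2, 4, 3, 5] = [6, 1, 3, 0, 2, 5, 4]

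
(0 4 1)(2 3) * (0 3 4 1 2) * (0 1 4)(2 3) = (0 4 3 1 2)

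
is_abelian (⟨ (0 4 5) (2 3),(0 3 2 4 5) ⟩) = no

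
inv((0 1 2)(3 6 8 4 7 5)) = (0 2 1)(3 5 7 4 8 6)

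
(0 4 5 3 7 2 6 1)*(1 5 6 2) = (0 4 6 5 3 7 1)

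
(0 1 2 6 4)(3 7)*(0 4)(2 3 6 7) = (0 1 3 2 7 6)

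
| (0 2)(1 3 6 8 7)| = 10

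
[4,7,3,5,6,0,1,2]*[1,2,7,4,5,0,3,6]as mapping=[0→5,1→6,2→4,3→0,4→3,5→1,6→2,7→7]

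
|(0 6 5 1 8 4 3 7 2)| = 9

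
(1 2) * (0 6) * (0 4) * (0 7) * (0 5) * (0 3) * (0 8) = (0 6 4 7 5 3 8)(1 2)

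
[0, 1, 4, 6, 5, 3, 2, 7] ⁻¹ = [0, 1, 6, 5, 2, 4, 3, 7] 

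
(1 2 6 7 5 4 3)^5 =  (1 4 7 2 3 5 6)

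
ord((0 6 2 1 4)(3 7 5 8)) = 20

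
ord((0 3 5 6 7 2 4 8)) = 8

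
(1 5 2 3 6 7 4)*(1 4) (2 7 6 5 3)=(1 3 5 7) 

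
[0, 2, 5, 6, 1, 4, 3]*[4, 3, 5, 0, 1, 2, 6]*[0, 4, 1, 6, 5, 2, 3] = [5, 2, 1, 3, 6, 4, 0]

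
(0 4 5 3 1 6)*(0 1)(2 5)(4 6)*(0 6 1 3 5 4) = (0 1)(2 4)(3 6)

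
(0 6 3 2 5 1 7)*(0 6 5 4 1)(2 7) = (0 5)(1 2 4)(3 7 6)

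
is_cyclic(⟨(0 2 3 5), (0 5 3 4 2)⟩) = no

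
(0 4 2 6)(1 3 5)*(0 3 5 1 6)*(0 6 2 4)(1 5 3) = (1 3 5 2 6)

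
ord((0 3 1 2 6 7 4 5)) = 8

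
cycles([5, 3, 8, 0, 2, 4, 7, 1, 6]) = (0 5 4 2 8 6 7 1 3)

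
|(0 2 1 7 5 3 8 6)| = 8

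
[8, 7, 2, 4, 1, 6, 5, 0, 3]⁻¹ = [7, 4, 2, 8, 3, 6, 5, 1, 0]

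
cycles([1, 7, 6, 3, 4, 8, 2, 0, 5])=(0 1 7)(2 6)(5 8)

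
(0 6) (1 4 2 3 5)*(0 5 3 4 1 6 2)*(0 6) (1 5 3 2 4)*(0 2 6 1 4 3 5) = (0 3 6 5 2 4 1) 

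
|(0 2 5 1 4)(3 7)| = 10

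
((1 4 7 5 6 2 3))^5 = (1 2 5 4 3 6 7)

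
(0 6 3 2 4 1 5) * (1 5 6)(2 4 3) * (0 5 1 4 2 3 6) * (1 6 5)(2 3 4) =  (0 2 5 1)(4 6)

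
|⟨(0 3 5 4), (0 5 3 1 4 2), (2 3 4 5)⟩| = 720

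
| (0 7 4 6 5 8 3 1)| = 8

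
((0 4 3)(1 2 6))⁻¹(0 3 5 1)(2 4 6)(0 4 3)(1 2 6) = (0 5 2 4)(1 6 3)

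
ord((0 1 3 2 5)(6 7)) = 10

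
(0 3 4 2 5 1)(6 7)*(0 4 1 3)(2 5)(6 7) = (1 4 5 3)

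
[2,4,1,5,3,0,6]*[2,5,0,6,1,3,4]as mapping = [0→0,1→1,2→5,3→3,4→6,5→2,6→4]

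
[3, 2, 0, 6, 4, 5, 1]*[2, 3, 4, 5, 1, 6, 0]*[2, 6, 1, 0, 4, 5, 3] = [5, 4, 1, 2, 6, 3, 0]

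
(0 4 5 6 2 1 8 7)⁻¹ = (0 7 8 1 2 6 5 4)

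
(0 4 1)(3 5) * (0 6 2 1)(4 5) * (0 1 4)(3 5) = (0 3)(1 6 2 4)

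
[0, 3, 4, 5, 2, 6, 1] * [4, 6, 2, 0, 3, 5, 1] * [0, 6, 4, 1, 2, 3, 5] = [2, 0, 1, 3, 4, 6, 5]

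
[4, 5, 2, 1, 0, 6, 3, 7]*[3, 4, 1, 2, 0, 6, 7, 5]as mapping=[0→0, 1→6, 2→1, 3→4, 4→3, 5→7, 6→2, 7→5]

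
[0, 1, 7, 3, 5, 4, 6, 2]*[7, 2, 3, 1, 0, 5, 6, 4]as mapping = [0→7, 1→2, 2→4, 3→1, 4→5, 5→0, 6→6, 7→3]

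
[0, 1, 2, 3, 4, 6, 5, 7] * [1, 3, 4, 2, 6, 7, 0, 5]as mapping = [0→1, 1→3, 2→4, 3→2, 4→6, 5→0, 6→7, 7→5]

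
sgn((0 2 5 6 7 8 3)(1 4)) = -1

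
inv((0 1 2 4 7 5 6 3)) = (0 3 6 5 7 4 2 1)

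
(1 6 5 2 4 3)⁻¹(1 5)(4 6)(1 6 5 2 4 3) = (2 6)(3 5)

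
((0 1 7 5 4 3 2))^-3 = (0 4 1 3 7 2 5)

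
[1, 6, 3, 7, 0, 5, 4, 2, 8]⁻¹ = [4, 0, 7, 2, 6, 5, 1, 3, 8]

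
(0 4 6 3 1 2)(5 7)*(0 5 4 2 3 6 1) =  (0 2 5 7 4 1 3)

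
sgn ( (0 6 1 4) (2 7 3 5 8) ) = -1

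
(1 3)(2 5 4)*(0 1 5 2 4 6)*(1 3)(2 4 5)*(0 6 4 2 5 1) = (0 3 5 4 1)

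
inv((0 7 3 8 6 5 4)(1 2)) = (0 4 5 6 8 3 7)(1 2)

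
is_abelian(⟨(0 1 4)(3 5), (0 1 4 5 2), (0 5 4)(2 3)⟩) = no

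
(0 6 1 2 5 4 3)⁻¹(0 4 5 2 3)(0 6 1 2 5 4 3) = (0 6 3 4 5)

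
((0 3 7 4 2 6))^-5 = (0 3 7 4 2 6)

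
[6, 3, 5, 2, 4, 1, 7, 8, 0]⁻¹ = [8, 5, 3, 1, 4, 2, 0, 6, 7]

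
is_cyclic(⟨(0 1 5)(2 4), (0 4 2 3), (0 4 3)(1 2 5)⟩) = no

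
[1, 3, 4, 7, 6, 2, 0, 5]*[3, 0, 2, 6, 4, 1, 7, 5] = [0, 6, 4, 5, 7, 2, 3, 1]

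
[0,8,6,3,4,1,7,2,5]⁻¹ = [0,5,7,3,4,8,2,6,1]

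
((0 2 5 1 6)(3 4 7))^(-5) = (3 4 7)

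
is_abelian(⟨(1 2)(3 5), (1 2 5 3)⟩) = no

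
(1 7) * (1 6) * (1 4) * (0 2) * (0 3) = (0 2 3)(1 7 6 4)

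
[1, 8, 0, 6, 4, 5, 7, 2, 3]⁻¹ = [2, 0, 7, 8, 4, 5, 3, 6, 1]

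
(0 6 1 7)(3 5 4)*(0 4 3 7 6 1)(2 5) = (0 1 6)(2 5 3)(4 7)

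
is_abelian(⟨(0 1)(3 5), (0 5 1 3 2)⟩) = no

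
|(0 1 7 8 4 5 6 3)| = 8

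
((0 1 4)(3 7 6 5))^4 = (0 1 4)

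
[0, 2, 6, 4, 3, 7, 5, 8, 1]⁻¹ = [0, 8, 1, 4, 3, 6, 2, 5, 7]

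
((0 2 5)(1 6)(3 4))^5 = (0 5 2)(1 6)(3 4)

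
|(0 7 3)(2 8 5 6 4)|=15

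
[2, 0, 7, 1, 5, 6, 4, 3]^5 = [0, 1, 2, 3, 6, 4, 5, 7]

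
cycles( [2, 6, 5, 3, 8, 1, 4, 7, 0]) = (0 2 5 1 6 4 8)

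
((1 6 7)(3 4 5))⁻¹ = (1 7 6)(3 5 4)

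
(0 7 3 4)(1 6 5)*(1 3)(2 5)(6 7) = (0 6 2 5 3 4)(1 7)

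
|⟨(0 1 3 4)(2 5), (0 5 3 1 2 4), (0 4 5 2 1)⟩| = 720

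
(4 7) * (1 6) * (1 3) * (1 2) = (1 6 3 2)(4 7)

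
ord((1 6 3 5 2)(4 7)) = 10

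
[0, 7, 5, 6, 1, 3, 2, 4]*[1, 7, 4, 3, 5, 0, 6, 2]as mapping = [0→1, 1→2, 2→0, 3→6, 4→7, 5→3, 6→4, 7→5]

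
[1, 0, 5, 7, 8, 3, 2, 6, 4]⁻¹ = [1, 0, 6, 5, 8, 2, 7, 3, 4]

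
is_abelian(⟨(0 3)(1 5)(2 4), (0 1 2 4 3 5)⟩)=no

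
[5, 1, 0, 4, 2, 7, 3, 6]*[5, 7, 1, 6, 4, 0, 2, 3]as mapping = [0→0, 1→7, 2→5, 3→4, 4→1, 5→3, 6→6, 7→2]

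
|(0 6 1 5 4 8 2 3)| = 8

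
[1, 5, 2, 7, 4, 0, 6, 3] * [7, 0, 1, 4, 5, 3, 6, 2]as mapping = [0→0, 1→3, 2→1, 3→2, 4→5, 5→7, 6→6, 7→4]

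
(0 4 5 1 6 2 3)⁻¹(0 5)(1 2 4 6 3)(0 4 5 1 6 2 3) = (0 6 3 5 2)(1 4)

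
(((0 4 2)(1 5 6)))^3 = ()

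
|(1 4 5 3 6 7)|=6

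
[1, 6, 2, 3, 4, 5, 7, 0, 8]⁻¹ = [7, 0, 2, 3, 4, 5, 1, 6, 8]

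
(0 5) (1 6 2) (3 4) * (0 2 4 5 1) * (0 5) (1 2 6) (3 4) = (0 2 5 6 3) 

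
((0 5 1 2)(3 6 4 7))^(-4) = ()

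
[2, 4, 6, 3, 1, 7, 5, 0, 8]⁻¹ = [7, 4, 0, 3, 1, 6, 2, 5, 8]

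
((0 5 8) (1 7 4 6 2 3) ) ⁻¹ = (0 8 5) (1 3 2 6 4 7) 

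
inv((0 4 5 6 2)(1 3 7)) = (0 2 6 5 4)(1 7 3)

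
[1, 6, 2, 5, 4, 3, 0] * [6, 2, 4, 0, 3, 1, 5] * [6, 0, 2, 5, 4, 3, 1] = [2, 3, 4, 0, 5, 6, 1]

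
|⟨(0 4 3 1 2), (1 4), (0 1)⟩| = 120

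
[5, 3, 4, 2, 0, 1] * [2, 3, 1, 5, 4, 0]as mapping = [0→0, 1→5, 2→4, 3→1, 4→2, 5→3]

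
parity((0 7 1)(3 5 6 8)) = odd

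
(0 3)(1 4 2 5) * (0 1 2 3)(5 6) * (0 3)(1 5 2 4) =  (0 3 5 4)(2 6)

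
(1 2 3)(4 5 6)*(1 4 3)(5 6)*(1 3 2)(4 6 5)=(2 3 6)(4 5)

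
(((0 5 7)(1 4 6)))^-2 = (0 5 7)(1 4 6)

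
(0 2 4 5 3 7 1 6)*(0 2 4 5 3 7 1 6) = (0 4 3 1)(2 5 7 6)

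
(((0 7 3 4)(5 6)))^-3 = (0 7 3 4)(5 6)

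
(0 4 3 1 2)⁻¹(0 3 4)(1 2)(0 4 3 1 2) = (0 2)(1 3 4)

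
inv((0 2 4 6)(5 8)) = (0 6 4 2)(5 8)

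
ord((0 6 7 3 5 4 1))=7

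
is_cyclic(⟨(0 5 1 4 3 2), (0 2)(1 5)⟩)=no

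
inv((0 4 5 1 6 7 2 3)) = (0 3 2 7 6 1 5 4)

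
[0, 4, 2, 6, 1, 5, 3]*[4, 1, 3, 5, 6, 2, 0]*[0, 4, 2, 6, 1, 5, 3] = [1, 3, 6, 0, 4, 2, 5]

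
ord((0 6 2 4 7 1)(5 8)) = 6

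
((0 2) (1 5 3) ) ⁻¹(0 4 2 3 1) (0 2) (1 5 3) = (0 1 5 2 4) 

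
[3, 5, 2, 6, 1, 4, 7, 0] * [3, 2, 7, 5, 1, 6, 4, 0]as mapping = [0→5, 1→6, 2→7, 3→4, 4→2, 5→1, 6→0, 7→3]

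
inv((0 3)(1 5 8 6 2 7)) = (0 3)(1 7 2 6 8 5)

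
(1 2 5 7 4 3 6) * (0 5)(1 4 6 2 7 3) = (0 5 3 2)(1 7 6 4)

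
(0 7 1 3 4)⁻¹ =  (0 4 3 1 7)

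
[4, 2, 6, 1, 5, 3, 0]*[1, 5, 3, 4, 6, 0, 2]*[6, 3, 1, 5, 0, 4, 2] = [2, 5, 1, 4, 6, 0, 3]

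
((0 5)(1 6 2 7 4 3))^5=(0 5)(1 3 4 7 2 6)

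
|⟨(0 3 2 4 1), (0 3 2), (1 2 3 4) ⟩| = 120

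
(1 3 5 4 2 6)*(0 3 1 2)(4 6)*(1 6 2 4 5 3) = (0 1 6 4)(2 5)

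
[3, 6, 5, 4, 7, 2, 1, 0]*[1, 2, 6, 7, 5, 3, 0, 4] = [7, 0, 3, 5, 4, 6, 2, 1]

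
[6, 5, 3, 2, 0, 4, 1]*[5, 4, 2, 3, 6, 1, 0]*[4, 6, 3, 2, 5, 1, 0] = [4, 6, 2, 3, 1, 0, 5]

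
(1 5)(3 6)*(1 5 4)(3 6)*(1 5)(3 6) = (1 4 5)(3 6)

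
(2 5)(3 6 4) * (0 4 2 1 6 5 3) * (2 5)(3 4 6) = (0 6 5 1 3 2 4)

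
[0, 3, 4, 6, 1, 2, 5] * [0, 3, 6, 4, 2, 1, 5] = [0, 4, 2, 5, 3, 6, 1]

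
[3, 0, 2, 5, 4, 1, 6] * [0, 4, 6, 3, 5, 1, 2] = [3, 0, 6, 1, 5, 4, 2]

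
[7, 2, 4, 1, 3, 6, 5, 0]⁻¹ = [7, 3, 1, 4, 2, 6, 5, 0]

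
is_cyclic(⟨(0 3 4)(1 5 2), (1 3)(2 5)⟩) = no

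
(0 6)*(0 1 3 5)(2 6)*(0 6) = (0 2)(1 3 5 6)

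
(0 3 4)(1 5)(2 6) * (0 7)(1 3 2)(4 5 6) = (0 2 4 7)(1 6)(3 5)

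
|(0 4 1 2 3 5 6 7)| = 8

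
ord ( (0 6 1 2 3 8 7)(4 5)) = 14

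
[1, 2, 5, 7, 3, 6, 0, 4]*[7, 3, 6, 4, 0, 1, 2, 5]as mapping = [0→3, 1→6, 2→1, 3→5, 4→4, 5→2, 6→7, 7→0]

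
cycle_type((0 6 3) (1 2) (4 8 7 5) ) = 2.3.4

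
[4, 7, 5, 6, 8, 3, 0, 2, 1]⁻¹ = [6, 8, 7, 5, 0, 2, 3, 1, 4]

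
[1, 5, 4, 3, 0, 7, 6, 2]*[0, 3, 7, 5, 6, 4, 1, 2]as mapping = [0→3, 1→4, 2→6, 3→5, 4→0, 5→2, 6→1, 7→7]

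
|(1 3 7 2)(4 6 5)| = 12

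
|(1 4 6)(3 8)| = 6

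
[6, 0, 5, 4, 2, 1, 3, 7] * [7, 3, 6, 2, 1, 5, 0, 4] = [0, 7, 5, 1, 6, 3, 2, 4]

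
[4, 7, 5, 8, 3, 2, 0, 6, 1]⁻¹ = [6, 8, 5, 4, 0, 2, 7, 1, 3]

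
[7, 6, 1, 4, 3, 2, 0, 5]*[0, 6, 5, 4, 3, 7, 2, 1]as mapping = [0→1, 1→2, 2→6, 3→3, 4→4, 5→5, 6→0, 7→7]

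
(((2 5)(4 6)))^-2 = ()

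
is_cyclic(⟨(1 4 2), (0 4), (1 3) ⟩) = no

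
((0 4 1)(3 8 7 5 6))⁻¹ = (0 1 4)(3 6 5 7 8)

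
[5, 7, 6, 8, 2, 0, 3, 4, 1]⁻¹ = [5, 8, 4, 6, 7, 0, 2, 1, 3]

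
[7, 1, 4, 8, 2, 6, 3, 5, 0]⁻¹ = [8, 1, 4, 6, 2, 7, 5, 0, 3]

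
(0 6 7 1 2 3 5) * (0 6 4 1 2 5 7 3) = (0 4 1 5 6 3 7 2)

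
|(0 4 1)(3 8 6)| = 3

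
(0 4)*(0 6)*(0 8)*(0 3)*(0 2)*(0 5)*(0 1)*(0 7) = (0 4 6 8 3 2 5 1 7) 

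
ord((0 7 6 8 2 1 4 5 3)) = 9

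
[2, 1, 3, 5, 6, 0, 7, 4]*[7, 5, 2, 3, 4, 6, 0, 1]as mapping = [0→2, 1→5, 2→3, 3→6, 4→0, 5→7, 6→1, 7→4]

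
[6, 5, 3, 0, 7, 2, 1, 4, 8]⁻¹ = [3, 6, 5, 2, 7, 1, 0, 4, 8]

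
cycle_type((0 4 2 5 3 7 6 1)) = 8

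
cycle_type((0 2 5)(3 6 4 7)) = 3.4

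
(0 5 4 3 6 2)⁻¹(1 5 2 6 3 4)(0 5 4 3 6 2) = (0 2 6 3 1 4)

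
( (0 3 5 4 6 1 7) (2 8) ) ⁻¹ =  (0 7 1 6 4 5 3) (2 8) 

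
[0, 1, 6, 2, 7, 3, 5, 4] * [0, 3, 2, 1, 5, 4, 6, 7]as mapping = [0→0, 1→3, 2→6, 3→2, 4→7, 5→1, 6→4, 7→5]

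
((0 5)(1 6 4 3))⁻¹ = (0 5)(1 3 4 6)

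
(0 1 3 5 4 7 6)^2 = (0 3 4 6 1 5 7)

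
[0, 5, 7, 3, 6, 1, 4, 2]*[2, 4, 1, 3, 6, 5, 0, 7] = [2, 5, 7, 3, 0, 4, 6, 1] 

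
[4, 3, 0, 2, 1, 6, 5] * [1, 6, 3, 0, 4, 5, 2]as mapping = [0→4, 1→0, 2→1, 3→3, 4→6, 5→2, 6→5]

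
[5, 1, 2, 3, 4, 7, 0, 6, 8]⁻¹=[6, 1, 2, 3, 4, 0, 7, 5, 8]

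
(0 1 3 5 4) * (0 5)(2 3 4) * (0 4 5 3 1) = (1 5 2)(3 4)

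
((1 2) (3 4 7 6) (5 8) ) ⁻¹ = (1 2) (3 6 7 4) (5 8) 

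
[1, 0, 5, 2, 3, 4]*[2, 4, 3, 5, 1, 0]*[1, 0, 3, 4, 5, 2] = [5, 3, 1, 4, 2, 0]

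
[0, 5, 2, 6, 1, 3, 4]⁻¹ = [0, 4, 2, 5, 6, 1, 3]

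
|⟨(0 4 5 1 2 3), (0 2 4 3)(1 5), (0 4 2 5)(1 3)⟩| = 720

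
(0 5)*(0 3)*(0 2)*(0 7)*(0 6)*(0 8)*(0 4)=(0 5 3 2 7 6 8 4)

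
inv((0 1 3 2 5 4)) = (0 4 5 2 3 1)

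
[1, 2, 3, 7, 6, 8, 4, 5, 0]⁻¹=[8, 0, 1, 2, 6, 7, 4, 3, 5]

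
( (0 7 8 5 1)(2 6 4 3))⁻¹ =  (0 1 5 8 7)(2 3 4 6)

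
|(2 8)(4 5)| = 2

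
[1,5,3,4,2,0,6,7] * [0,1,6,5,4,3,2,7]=[1,3,5,4,6,0,2,7]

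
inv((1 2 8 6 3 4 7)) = (1 7 4 3 6 8 2)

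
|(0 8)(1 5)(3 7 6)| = 6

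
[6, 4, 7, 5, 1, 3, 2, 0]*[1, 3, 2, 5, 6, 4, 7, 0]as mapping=[0→7, 1→6, 2→0, 3→4, 4→3, 5→5, 6→2, 7→1]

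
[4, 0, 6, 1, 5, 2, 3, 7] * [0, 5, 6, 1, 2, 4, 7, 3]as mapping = [0→2, 1→0, 2→7, 3→5, 4→4, 5→6, 6→1, 7→3]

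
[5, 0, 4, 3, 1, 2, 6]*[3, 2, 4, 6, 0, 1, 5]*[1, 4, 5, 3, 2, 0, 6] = [4, 3, 1, 6, 5, 2, 0]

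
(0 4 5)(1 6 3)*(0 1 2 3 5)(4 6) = (0 6 5 1 4)(2 3)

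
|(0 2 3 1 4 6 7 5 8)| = 9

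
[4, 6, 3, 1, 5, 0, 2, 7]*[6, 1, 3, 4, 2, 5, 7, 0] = [2, 7, 4, 1, 5, 6, 3, 0]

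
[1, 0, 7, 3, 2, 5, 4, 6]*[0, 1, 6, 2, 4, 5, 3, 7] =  [1, 0, 7, 2, 6, 5, 4, 3]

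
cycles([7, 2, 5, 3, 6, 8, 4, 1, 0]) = (0 7 1 2 5 8)(4 6)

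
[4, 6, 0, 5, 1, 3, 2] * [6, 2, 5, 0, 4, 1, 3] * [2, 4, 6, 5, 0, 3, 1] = [0, 5, 1, 4, 6, 2, 3]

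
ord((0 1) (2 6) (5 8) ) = 2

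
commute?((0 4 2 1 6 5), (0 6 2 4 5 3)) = no:(0 4 2 1 6 5)*(0 6 2 4 5 3) = (0 5 6 3)(1 2), (0 6 2 4 5 3)*(0 4 2 1 6 5) = (0 5 3 4)(1 6)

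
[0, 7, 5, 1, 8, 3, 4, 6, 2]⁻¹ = [0, 3, 8, 5, 6, 2, 7, 1, 4]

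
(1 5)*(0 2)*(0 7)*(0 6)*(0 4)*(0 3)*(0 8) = (0 2 7 6 4 3 8)(1 5)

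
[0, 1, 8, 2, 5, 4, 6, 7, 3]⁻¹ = [0, 1, 3, 8, 5, 4, 6, 7, 2]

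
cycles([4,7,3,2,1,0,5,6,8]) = (0 4 1 7 6 5)(2 3)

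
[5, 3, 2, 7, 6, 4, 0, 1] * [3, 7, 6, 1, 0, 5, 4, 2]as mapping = [0→5, 1→1, 2→6, 3→2, 4→4, 5→0, 6→3, 7→7]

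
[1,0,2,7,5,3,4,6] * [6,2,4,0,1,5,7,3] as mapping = [0→2,1→6,2→4,3→3,4→5,5→0,6→1,7→7] 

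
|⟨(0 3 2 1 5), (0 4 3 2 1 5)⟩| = 720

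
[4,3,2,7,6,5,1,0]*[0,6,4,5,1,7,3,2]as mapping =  [0→1,1→5,2→4,3→2,4→3,5→7,6→6,7→0]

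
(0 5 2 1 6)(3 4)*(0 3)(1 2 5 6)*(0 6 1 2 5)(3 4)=(0 1 2 5)(4 6)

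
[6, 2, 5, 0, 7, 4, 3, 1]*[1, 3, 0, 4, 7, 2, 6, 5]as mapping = [0→6, 1→0, 2→2, 3→1, 4→5, 5→7, 6→4, 7→3]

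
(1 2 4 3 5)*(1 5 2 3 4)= (1 3 2)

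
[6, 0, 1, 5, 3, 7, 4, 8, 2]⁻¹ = [1, 2, 8, 4, 6, 3, 0, 5, 7]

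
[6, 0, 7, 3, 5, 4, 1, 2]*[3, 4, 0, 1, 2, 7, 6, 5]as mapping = [0→6, 1→3, 2→5, 3→1, 4→7, 5→2, 6→4, 7→0]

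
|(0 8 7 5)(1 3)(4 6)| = 4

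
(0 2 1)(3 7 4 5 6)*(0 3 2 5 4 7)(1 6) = (0 5 1 3)(2 6)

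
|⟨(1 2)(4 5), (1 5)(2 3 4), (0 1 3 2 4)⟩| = 720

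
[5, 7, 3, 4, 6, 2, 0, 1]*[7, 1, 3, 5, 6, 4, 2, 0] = [4, 0, 5, 6, 2, 3, 7, 1]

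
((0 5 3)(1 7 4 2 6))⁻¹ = (0 3 5)(1 6 2 4 7)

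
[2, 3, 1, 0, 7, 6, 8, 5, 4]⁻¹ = [3, 2, 0, 1, 8, 7, 5, 4, 6]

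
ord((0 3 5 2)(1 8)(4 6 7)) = 12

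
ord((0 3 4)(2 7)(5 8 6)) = 6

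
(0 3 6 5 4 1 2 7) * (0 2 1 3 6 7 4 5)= (0 6)(2 4 3 7)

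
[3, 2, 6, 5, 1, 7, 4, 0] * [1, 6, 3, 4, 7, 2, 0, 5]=[4, 3, 0, 2, 6, 5, 7, 1]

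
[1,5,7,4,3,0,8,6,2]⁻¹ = [5,0,8,4,3,1,7,2,6]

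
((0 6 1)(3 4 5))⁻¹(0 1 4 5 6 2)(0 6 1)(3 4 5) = (0 5 3 1 2 6)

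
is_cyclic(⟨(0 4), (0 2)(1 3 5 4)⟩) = no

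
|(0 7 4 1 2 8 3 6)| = 8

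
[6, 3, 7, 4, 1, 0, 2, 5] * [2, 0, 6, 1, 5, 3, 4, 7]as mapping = [0→4, 1→1, 2→7, 3→5, 4→0, 5→2, 6→6, 7→3]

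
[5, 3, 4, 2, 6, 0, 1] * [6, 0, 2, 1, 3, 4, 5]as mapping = [0→4, 1→1, 2→3, 3→2, 4→5, 5→6, 6→0]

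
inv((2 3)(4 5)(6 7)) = (2 3)(4 5)(6 7)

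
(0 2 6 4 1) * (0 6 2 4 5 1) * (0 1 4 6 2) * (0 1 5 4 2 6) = (1 6 4 5 2)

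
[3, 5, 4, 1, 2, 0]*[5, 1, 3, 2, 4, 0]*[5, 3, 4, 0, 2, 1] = [4, 5, 2, 3, 0, 1]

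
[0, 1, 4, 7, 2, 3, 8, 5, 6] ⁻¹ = [0, 1, 4, 5, 2, 7, 8, 3, 6] 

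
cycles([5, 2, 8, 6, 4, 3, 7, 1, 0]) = (0 5 3 6 7 1 2 8)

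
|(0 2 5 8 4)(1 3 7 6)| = 20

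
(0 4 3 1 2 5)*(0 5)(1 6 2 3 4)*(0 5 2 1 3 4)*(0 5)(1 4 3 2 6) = (0 2)(1 3)(4 5 6)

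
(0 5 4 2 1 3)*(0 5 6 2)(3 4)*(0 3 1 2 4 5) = (0 6 4 3)(1 5)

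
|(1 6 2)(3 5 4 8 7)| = 15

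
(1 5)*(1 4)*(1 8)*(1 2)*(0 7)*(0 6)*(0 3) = (0 7 6 3)(1 5 4 8 2)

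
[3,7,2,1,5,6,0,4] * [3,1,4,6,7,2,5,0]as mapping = [0→6,1→0,2→4,3→1,4→2,5→5,6→3,7→7]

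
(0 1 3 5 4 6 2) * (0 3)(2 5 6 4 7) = (0 1)(2 3 6 5 7)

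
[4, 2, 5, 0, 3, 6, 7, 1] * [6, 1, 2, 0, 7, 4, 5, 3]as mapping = [0→7, 1→2, 2→4, 3→6, 4→0, 5→5, 6→3, 7→1]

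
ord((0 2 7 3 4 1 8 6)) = 8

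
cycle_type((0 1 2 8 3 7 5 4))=8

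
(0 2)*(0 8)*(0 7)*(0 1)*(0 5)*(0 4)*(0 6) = (0 2 8 7 1 5 4 6)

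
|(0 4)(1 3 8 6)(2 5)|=4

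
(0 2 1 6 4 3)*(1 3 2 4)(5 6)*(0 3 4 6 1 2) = (0 6 2 4)(1 5)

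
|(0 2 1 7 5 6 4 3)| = 8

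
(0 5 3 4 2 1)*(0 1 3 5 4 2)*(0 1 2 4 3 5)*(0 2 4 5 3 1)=(0 1 4)(2 3 5)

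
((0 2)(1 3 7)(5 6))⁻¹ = (0 2)(1 7 3)(5 6)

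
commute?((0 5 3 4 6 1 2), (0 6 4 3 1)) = no:(0 5 3 4 6 1 2) * (0 6 4 3 1) = (0 5 1 2 6), (0 6 4 3 1) * (0 5 3 4 6 1 2) = (0 1 5 3 2)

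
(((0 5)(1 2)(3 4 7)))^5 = (0 5)(1 2)(3 7 4)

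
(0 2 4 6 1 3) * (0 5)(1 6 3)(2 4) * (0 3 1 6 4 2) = (0 2)(1 6 4)(3 5)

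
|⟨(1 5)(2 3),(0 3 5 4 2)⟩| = 360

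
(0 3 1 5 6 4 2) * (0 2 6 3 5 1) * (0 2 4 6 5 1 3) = (0 1 3 2 4 5)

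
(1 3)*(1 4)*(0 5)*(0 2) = (0 5 2)(1 3 4)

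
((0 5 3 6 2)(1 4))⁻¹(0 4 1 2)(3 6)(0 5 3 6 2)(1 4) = (0 5 1 4)(2 6)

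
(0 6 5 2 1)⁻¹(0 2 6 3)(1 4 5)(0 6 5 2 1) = (0 4 2)(1 5 3 6)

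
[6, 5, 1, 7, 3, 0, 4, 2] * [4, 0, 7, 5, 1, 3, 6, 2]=[6, 3, 0, 2, 5, 4, 1, 7]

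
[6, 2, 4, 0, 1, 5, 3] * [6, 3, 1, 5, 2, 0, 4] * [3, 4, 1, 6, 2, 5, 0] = [2, 4, 1, 0, 6, 3, 5]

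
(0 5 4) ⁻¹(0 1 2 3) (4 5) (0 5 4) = (0 4) (1 2 3 5) 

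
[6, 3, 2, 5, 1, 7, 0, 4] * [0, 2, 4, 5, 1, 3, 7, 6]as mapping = [0→7, 1→5, 2→4, 3→3, 4→2, 5→6, 6→0, 7→1]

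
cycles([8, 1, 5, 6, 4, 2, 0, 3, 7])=(0 8 7 3 6)(2 5)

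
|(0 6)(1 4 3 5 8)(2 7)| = 10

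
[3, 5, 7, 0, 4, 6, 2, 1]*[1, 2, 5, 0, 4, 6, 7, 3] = [0, 6, 3, 1, 4, 7, 5, 2]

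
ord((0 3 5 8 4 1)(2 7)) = 6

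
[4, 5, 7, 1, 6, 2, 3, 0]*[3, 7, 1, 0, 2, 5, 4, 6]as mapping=[0→2, 1→5, 2→6, 3→7, 4→4, 5→1, 6→0, 7→3]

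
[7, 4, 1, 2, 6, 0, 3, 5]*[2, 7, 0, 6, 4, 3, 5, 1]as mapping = [0→1, 1→4, 2→7, 3→0, 4→5, 5→2, 6→6, 7→3]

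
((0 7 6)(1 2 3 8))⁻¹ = (0 6 7)(1 8 3 2)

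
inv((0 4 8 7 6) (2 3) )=(0 6 7 8 4) (2 3) 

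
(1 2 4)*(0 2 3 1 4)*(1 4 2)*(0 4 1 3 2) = (0 3 1 2 4)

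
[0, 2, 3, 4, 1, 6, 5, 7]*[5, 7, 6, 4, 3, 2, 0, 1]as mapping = [0→5, 1→6, 2→4, 3→3, 4→7, 5→0, 6→2, 7→1]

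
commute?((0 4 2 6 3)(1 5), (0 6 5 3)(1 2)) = no:(0 4 2 6 3)(1 5)*(0 6 5 3)(1 2) = (0 4 1 3 6)(2 5), (0 6 5 3)(1 2)*(0 4 2 6 3)(1 5) = (0 3 4 2 5)(1 6)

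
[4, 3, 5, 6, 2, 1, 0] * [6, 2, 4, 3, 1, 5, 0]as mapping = [0→1, 1→3, 2→5, 3→0, 4→4, 5→2, 6→6]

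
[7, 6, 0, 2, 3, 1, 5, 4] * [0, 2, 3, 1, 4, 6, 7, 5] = [5, 7, 0, 3, 1, 2, 6, 4] 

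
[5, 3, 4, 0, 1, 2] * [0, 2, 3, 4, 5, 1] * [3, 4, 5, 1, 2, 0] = [4, 2, 0, 3, 5, 1]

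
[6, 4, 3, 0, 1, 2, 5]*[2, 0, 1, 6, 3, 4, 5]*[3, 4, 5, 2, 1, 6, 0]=[6, 2, 0, 5, 3, 4, 1]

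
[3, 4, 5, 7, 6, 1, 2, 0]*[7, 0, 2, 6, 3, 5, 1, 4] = [6, 3, 5, 4, 1, 0, 2, 7]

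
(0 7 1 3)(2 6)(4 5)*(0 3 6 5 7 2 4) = (0 2 5)(1 6 4 7)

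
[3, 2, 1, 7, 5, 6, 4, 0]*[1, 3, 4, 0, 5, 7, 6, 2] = [0, 4, 3, 2, 7, 6, 5, 1]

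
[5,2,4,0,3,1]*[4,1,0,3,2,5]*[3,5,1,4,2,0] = [0,3,1,2,4,5]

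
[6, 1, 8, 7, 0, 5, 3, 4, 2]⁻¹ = [4, 1, 8, 6, 7, 5, 0, 3, 2]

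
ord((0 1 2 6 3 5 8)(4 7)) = 14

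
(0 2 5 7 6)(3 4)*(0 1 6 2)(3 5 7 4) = (1 6)(2 7)(4 5)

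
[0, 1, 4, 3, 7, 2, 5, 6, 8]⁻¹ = [0, 1, 5, 3, 2, 6, 7, 4, 8]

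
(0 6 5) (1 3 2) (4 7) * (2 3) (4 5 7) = (0 6 7 5) (1 2) 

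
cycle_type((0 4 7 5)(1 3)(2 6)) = 2^2.4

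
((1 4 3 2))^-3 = (1 4 3 2)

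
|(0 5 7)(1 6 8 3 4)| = 15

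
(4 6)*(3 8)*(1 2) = (1 2)(3 8)(4 6)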